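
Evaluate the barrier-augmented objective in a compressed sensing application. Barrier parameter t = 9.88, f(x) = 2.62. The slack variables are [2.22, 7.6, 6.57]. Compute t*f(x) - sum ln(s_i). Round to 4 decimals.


Step 1: Compute log-barrier.
ln values: [0.7975, 2.0281, 1.8825]
phi = -(0.7975 + 2.0281 + 1.8825) = -4.7082
Step 2: Compute augmented objective.
t*f(x) = 9.88*2.62 = 25.8856
Total = 25.8856 - 4.7082 = 21.1774


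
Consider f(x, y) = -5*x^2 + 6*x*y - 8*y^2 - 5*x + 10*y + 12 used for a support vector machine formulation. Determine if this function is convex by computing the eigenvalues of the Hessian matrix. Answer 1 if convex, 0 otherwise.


The Hessian of f(x,y) = -5*x^2 + 6*x*y - 8*y^2 - 5*x + 10*y + 12 is:
H = [[-10, 6], [6, -16]]
Trace = -10 - 16 = -26
Determinant = -10*-16 - (6)^2 = 124
Discriminant = (-26)^2 - 4*124 = 180.0
Eigenvalues: lambda_1 = -19.7082, lambda_2 = -6.2918
The function is not convex.

0


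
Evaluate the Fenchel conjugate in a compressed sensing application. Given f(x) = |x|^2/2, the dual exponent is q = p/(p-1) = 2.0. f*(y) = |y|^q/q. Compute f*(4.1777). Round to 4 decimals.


The conjugate exponent q satisfies 1/p + 1/q = 1.
p = 2, so q = 2/(2 - 1) = 2.0
|y|^q = 4.1777^2.0 = 17.4532
f*(4.1777) = 17.4532 / 2.0 = 8.7266


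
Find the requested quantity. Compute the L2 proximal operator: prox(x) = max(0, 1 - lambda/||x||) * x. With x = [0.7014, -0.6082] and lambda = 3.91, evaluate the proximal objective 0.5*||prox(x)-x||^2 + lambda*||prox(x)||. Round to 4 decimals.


Step 1: Compute ||x||.
||x|| = 0.9284
Step 2: Compute scaling factor.
scale = max(0, 1 - 3.91/0.9284) = 0.0
Step 3: prox(x) = [0.0, -0.0]
||prox(x)|| = 0.0
Step 4: Proximal objective.
0.5*||prox-x||^2 = 0.4309
lambda*||prox|| = 0.0
Total = 0.4309


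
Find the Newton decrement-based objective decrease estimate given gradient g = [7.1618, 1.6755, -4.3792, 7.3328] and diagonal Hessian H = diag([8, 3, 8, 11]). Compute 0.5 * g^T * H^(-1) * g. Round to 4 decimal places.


Step 1: H is diagonal, so H^(-1) * g = [0.8952, 0.5585, -0.5474, 0.6666].
Step 2: g^T H^(-1) g = sum_i g_i^2 / H_ii
  = (7.1618)^2/8 + (1.6755)^2/3 + (-4.3792)^2/8 + (7.3328)^2/11
  = 6.4114 + 0.9358 + 2.3972 + 4.8882 = 14.6325
Step 3: Objective decrease = 0.5 * g^T H^(-1) g = 7.3163


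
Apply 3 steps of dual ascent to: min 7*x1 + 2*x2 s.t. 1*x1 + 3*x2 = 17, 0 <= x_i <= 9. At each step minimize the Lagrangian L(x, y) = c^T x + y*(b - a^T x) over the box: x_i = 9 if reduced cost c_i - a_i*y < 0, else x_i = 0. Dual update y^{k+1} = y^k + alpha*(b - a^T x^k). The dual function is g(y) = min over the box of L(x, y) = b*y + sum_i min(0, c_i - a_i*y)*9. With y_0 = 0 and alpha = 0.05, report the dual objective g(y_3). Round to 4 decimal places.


Dual ascent for LP: min 7*x1 + 2*x2, 1*x1 + 3*x2 = 17, 0 <= x_i <= 9
Step 1: y^k = 0.0, reduced costs: (7.0, 2.0)
  x^k = (0.0, 0.0), subgradient = b - a^T x = 17.0
  y^{k+1} = 0.0 + 0.05*17.0 = 0.85
Step 2: y^k = 0.85, reduced costs: (6.15, -0.55)
  x^k = (0.0, 9.0), subgradient = b - a^T x = -10.0
  y^{k+1} = 0.85 + 0.05*-10.0 = 0.35
Step 3: y^k = 0.35, reduced costs: (6.65, 0.95)
  x^k = (0.0, 0.0), subgradient = b - a^T x = 17.0
  y^{k+1} = 0.35 + 0.05*17.0 = 1.2
Dual objective at y_3 = 1.2: reduced costs (5.8, -1.6), box minimizer x = (0.0, 9.0)
g(y_3) = b*y + (c1 - a1*y)*x1 + (c2 - a2*y)*x2 = 17*1.2 + 5.8*0.0 + (-1.6)*9.0 = 20.4 + 0.0 - 14.4 = 6.0


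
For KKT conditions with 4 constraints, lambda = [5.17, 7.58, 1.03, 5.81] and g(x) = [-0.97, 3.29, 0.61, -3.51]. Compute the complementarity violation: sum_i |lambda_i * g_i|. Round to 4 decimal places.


KKT complementary slackness check:
lambda_1 * g_1 = 5.17 * -0.97 = -5.0149
lambda_2 * g_2 = 7.58 * 3.29 = 24.9382
lambda_3 * g_3 = 1.03 * 0.61 = 0.6283
lambda_4 * g_4 = 5.81 * -3.51 = -20.3931
Total violation = 5.0149 + 24.9382 + 0.6283 + 20.3931 = 50.9745


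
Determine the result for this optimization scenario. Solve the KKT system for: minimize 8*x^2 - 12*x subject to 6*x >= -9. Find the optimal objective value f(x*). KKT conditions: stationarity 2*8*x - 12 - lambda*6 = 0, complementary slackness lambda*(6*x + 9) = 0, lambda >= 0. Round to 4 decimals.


Step 1: Try lambda = 0 (constraint inactive).
Stationarity: 2*8*x - 12 = 0
x* = 12/(2*8) = 0.75
Check constraint: 6*0.75 = 4.5 >= -9 -- satisfied.
Step 2: Compute optimal value.
f(x*) = 8*0.75^2 - 12*0.75 = -4.5


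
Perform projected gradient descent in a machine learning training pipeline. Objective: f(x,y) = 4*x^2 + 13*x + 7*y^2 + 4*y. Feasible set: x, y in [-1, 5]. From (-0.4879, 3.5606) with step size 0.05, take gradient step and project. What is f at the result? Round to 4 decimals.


Step 1: Compute gradient at (-0.4879, 3.5606).
grad_x = 2*4*-0.4879 + 13 = 9.0968
grad_y = 2*7*3.5606 + 4 = 53.8484
Step 2: Gradient step.
x_raw = -0.4879 - 0.05*9.0968 = -0.9427
y_raw = 3.5606 - 0.05*53.8484 = 0.8682
Step 3: Project onto [-1, 5].
x_proj = clip(-0.9427) = -0.9427
y_proj = clip(0.8682) = 0.8682
Step 4: Evaluate f.
f(-0.9427, 0.8682) = 0.0483


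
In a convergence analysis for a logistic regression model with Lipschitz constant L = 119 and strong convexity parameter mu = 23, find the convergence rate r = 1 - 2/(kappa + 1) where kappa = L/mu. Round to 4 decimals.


Step 1: Compute the condition number.
kappa = L/mu = 119/23 = 5.1739
Step 2: Compute the convergence rate.
r = 1 - 2/(kappa + 1) = 1 - 2*mu/(L + mu) = (L - mu)/(L + mu) = 96/142 = 0.6761


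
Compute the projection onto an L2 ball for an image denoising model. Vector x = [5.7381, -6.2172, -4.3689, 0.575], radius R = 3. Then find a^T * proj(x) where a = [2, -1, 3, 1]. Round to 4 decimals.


Step 1: Compute ||x|| (intermediates to 6 decimals).
||x|| = sqrt(5.7381^2 + (-6.2172)^2 + (-4.3689)^2 + 0.575^2) = 9.539249
Step 2: Project.
Since ||x|| > R, scale = R/||x|| = 3/9.539249 = 0.31449, proj(x) = scale * x
proj(x) = [1.804575, -1.955247, -1.373975, 0.180832]
Step 3: Dot product.
a^T * proj(x) = 2*1.804575 - 1*(-1.955247) + 3*(-1.373975) + 1*0.180832 = 1.6233


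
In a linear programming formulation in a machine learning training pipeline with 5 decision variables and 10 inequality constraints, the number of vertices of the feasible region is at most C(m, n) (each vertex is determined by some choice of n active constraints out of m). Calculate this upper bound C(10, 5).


Each vertex corresponds to some choice of n active constraints out of m, so the number of vertices is at most C(m, n) = m! / (n!(m-n)!).
m = 10, n = 5
Numerator: 10 * 9 * 8 * 7 * 6
Denominator: 5! = 120
C(10, 5) = 252


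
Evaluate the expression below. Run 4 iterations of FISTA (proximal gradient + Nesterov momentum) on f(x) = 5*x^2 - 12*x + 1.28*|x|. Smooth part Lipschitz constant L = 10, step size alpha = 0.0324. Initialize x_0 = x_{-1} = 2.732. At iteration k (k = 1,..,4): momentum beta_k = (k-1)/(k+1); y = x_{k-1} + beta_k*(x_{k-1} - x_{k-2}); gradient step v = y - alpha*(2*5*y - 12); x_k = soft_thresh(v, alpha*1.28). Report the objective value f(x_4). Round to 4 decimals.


FISTA on f(x) = 5*x^2 - 12*x + 1.28*|x|
L = 10, alpha = 0.0324
Iteration 1: beta = 0.0, y = 2.732 + 0.0*(2.732 - 2.732) = 2.732
  grad(y) = 15.32, v = y - alpha*grad = 2.2356
  prox(v) = soft_thresh(2.2356, 0.0415) = 2.1942
Iteration 2: beta = 0.3333, y = 2.1942 + 0.3333*(2.1942 - 2.732) = 2.0149
  grad(y) = 8.1488, v = y - alpha*grad = 1.7509
  prox(v) = soft_thresh(1.7509, 0.0415) = 1.7094
Iteration 3: beta = 0.5, y = 1.7094 + 0.5*(1.7094 - 2.1942) = 1.467
  grad(y) = 2.67, v = y - alpha*grad = 1.3805
  prox(v) = soft_thresh(1.3805, 0.0415) = 1.339
Iteration 4: beta = 0.6, y = 1.339 + 0.6*(1.339 - 1.7094) = 1.1168
  grad(y) = -0.832, v = y - alpha*grad = 1.1438
  prox(v) = soft_thresh(1.1438, 0.0415) = 1.1023
f(x_4) = 5*1.1023^2 - 12*1.1023 + 1.28*|1.1023| = -5.7413


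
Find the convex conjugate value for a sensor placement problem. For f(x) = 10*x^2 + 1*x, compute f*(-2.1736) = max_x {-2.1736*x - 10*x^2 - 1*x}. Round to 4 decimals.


f*(y) = sup_x {y*x - a*x^2 - b*x} = sup_x {(y-b)*x - a*x^2}
FOC: (y - b) - 2a*x = 0 => x* = (y - b)/(2a)
x* = (-2.1736 - 1)/(2*10) = -0.1587
f*(-2.1736) = (y-b)^2/(4a) = (-2.1736 - 1)^2/(4*10)
= 10.0717/40 = 0.2518


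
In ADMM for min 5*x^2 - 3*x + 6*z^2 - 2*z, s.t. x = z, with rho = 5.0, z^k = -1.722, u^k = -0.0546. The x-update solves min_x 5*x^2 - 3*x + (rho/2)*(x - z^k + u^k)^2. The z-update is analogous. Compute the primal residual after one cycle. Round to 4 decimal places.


ADMM iteration with rho = 5.0, z^k = -1.722, u^k = -0.0546
Step 1: x-update.
Minimize 5*x^2 - 3*x + (5.0/2)*(x + 1.722 - 0.0546)^2
FOC: (2*5 + 5.0)*x = 3 + 5.0*(-1.722 + 0.0546)
x^{k+1} = -0.3558
Step 2: z-update.
Minimize 6*z^2 - 2*z + (5.0/2)*(-0.3558 - z - 0.0546)^2
FOC: (2*6 + 5.0)*z = 2 + 5.0*(-0.3558 - 0.0546)
z^{k+1} = -0.0031
Step 3: u-update.
u^{k+1} = -0.0546 - 0.3558 + 0.0031 = -0.4073
Step 4: Primal residual = |-0.3558 + 0.0031| = 0.3527


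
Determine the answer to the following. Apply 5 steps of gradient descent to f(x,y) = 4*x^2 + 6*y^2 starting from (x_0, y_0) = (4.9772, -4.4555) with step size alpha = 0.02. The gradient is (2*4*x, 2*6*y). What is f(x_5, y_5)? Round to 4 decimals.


Gradient descent on f(x,y) = 4*x^2 + 6*y^2.
Starting point: (4.9772, -4.4555), alpha = 0.02
Step 1: grad_x = 2*4*4.9772 = 39.8176, grad_y = 2*6*-4.4555 = -53.466
  x_1 = 4.9772 - 0.02*39.8176 = 4.1808
  y_1 = -4.4555 - 0.02*-53.466 = -3.3862
Step 2: grad_x = 2*4*4.1808 = 33.4468, grad_y = 2*6*-3.3862 = -40.6342
  x_2 = 4.1808 - 0.02*33.4468 = 3.5119
  y_2 = -3.3862 - 0.02*-40.6342 = -2.5735
Step 3: grad_x = 2*4*3.5119 = 28.0953, grad_y = 2*6*-2.5735 = -30.882
  x_3 = 3.5119 - 0.02*28.0953 = 2.95
  y_3 = -2.5735 - 0.02*-30.882 = -1.9559
Step 4: grad_x = 2*4*2.95 = 23.6001, grad_y = 2*6*-1.9559 = -23.4703
  x_4 = 2.95 - 0.02*23.6001 = 2.478
  y_4 = -1.9559 - 0.02*-23.4703 = -1.4865
Step 5: grad_x = 2*4*2.478 = 19.824, grad_y = 2*6*-1.4865 = -17.8374
  x_5 = 2.478 - 0.02*19.824 = 2.0815
  y_5 = -1.4865 - 0.02*-17.8374 = -1.1297
f(2.0815, -1.1297) = 4*2.0815^2 + 6*(-1.1297)^2 = 24.9884


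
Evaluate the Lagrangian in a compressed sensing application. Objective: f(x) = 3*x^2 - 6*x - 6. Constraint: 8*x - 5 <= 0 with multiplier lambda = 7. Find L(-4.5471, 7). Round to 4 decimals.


Step 1: Evaluate f(x).
f(-4.5471) = 3*(-4.5471)^2 - 6*(-4.5471) - 6 = 83.311
Step 2: Evaluate g(x).
g(-4.5471) = 8*-4.5471 - 5 = -41.3768
Step 3: Compute Lagrangian.
L = 83.311 + 7*-41.3768 = -206.3266


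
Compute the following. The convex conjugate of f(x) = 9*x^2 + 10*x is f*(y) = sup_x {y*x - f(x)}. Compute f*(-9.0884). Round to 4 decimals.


f*(y) = sup_x {y*x - a*x^2 - b*x} = sup_x {(y-b)*x - a*x^2}
FOC: (y - b) - 2a*x = 0 => x* = (y - b)/(2a)
x* = (-9.0884 - 10)/(2*9) = -1.0605
f*(-9.0884) = (y-b)^2/(4a) = (-9.0884 - 10)^2/(4*9)
= 364.367/36 = 10.1213


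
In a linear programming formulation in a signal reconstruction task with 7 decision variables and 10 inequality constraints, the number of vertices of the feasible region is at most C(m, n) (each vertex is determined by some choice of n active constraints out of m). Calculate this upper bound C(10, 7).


Each vertex corresponds to some choice of n active constraints out of m, so the number of vertices is at most C(m, n) = m! / (n!(m-n)!).
m = 10, n = 7
Numerator: 10 * 9 * 8 * 7 * 6 * 5 * 4
Denominator: 7! = 5040
C(10, 7) = 120


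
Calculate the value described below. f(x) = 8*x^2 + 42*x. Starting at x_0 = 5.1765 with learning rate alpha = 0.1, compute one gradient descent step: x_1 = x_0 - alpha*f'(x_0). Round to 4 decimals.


We compute the gradient at x_0 and apply the update.
f'(x) = 16*x + 42
f'(5.1765) = 16*5.1765 + 42 = 124.824
x_1 = 5.1765 - 0.1*124.824 = -7.3059


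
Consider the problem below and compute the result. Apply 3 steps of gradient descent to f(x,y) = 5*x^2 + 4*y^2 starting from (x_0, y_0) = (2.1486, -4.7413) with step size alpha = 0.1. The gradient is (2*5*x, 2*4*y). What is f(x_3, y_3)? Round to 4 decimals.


Gradient descent on f(x,y) = 5*x^2 + 4*y^2.
Starting point: (2.1486, -4.7413), alpha = 0.1
Step 1: grad_x = 2*5*2.1486 = 21.486, grad_y = 2*4*-4.7413 = -37.9304
  x_1 = 2.1486 - 0.1*21.486 = 0.0
  y_1 = -4.7413 - 0.1*-37.9304 = -0.9483
Step 2: grad_x = 2*5*0.0 = 0.0, grad_y = 2*4*-0.9483 = -7.5861
  x_2 = 0.0 - 0.1*0.0 = 0.0
  y_2 = -0.9483 - 0.1*-7.5861 = -0.1897
Step 3: grad_x = 2*5*0.0 = 0.0, grad_y = 2*4*-0.1897 = -1.5172
  x_3 = 0.0 - 0.1*0.0 = 0.0
  y_3 = -0.1897 - 0.1*-1.5172 = -0.0379
f(0.0, -0.0379) = 5*0.0^2 + 4*(-0.0379)^2 = 0.0058


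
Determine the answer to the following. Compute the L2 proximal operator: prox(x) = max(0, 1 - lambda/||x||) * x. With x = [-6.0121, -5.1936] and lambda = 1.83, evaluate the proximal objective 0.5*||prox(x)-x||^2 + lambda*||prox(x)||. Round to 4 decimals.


Step 1: Compute ||x||.
||x|| = 7.9447
Step 2: Compute scaling factor.
scale = max(0, 1 - 1.83/7.9447) = 0.7697
Step 3: prox(x) = [-4.6273, -3.9973]
||prox(x)|| = 6.1147
Step 4: Proximal objective.
0.5*||prox-x||^2 = 1.6745
lambda*||prox|| = 11.1899
Total = 12.8644


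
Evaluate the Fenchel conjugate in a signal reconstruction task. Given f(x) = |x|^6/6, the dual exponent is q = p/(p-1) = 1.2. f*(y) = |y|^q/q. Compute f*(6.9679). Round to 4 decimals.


The conjugate exponent q satisfies 1/p + 1/q = 1.
p = 6, so q = 6/(6 - 1) = 1.2
|y|^q = 6.9679^1.2 = 10.2736
f*(6.9679) = 10.2736 / 1.2 = 8.5613


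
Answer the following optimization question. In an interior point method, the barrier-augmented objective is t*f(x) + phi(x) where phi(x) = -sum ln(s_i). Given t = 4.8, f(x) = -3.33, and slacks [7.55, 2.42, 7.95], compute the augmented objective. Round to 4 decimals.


Step 1: Compute log-barrier.
ln values: [2.0215, 0.8838, 2.0732]
phi = -(2.0215 + 0.8838 + 2.0732) = -4.9785
Step 2: Compute augmented objective.
t*f(x) = 4.8*-3.33 = -15.984
Total = -15.984 - 4.9785 = -20.9625


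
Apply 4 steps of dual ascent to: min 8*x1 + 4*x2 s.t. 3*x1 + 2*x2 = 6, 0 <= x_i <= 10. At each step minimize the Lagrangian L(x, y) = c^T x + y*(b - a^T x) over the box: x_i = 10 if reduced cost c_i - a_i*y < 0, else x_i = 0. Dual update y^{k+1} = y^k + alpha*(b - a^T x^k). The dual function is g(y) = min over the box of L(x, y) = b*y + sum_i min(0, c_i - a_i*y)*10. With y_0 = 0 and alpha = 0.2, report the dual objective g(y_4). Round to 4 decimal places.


Dual ascent for LP: min 8*x1 + 4*x2, 3*x1 + 2*x2 = 6, 0 <= x_i <= 10
Step 1: y^k = 0.0, reduced costs: (8.0, 4.0)
  x^k = (0.0, 0.0), subgradient = b - a^T x = 6.0
  y^{k+1} = 0.0 + 0.2*6.0 = 1.2
Step 2: y^k = 1.2, reduced costs: (4.4, 1.6)
  x^k = (0.0, 0.0), subgradient = b - a^T x = 6.0
  y^{k+1} = 1.2 + 0.2*6.0 = 2.4
Step 3: y^k = 2.4, reduced costs: (0.8, -0.8)
  x^k = (0.0, 10.0), subgradient = b - a^T x = -14.0
  y^{k+1} = 2.4 + 0.2*-14.0 = -0.4
Step 4: y^k = -0.4, reduced costs: (9.2, 4.8)
  x^k = (0.0, 0.0), subgradient = b - a^T x = 6.0
  y^{k+1} = -0.4 + 0.2*6.0 = 0.8
Dual objective at y_4 = 0.8: reduced costs (5.6, 2.4), box minimizer x = (0.0, 0.0)
g(y_4) = b*y + (c1 - a1*y)*x1 + (c2 - a2*y)*x2 = 6*0.8 + 5.6*0.0 + 2.4*0.0 = 4.8 + 0.0 + 0.0 = 4.8


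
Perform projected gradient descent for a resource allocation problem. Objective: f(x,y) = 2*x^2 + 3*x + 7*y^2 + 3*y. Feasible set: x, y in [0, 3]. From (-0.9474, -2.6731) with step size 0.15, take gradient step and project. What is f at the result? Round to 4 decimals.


Step 1: Compute gradient at (-0.9474, -2.6731).
grad_x = 2*2*-0.9474 + 3 = -0.7896
grad_y = 2*7*-2.6731 + 3 = -34.4234
Step 2: Gradient step.
x_raw = -0.9474 - 0.15*-0.7896 = -0.829
y_raw = -2.6731 - 0.15*-34.4234 = 2.4904
Step 3: Project onto [0, 3].
x_proj = clip(-0.829) = 0.0
y_proj = clip(2.4904) = 2.4904
Step 4: Evaluate f.
f(0.0, 2.4904) = 50.8862


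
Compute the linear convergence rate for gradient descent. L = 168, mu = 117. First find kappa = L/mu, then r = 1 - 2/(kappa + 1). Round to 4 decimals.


Step 1: Compute the condition number.
kappa = L/mu = 168/117 = 1.4359
Step 2: Compute the convergence rate.
r = 1 - 2/(kappa + 1) = 1 - 2*mu/(L + mu) = (L - mu)/(L + mu) = 51/285 = 0.1789


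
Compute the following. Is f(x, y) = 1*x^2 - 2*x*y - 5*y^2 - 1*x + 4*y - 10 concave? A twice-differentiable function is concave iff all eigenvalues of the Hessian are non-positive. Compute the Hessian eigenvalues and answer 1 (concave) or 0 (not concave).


The Hessian of f(x,y) = 1*x^2 - 2*x*y - 5*y^2 - 1*x + 4*y - 10 is:
H = [[2, -2], [-2, -10]]
Trace = 2 - 10 = -8
Determinant = 2*-10 - (-2)^2 = -24
Discriminant = (-8)^2 - 4*-24 = 160.0
Eigenvalues: lambda_1 = -10.3246, lambda_2 = 2.3246
The function is not concave.

0


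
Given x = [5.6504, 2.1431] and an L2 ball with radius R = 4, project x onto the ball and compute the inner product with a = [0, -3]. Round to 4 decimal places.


Step 1: Compute ||x|| (intermediates to 6 decimals).
||x|| = sqrt(5.6504^2 + 2.1431^2) = 6.04317
Step 2: Project.
Since ||x|| > R, scale = R/||x|| = 4/6.04317 = 0.661904, proj(x) = scale * x
proj(x) = [3.740022, 1.418526]
Step 3: Dot product.
a^T * proj(x) = 0*3.740022 - 3*1.418526 = -4.2556


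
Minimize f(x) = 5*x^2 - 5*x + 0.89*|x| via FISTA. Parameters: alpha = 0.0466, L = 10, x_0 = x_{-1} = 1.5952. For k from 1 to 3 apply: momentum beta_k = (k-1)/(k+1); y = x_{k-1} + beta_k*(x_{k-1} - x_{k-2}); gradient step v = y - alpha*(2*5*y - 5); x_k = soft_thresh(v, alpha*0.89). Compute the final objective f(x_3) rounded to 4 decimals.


FISTA on f(x) = 5*x^2 - 5*x + 0.89*|x|
L = 10, alpha = 0.0466
Iteration 1: beta = 0.0, y = 1.5952 + 0.0*(1.5952 - 1.5952) = 1.5952
  grad(y) = 10.952, v = y - alpha*grad = 1.0848
  prox(v) = soft_thresh(1.0848, 0.0415) = 1.0434
Iteration 2: beta = 0.3333, y = 1.0434 + 0.3333*(1.0434 - 1.5952) = 0.8594
  grad(y) = 3.5942, v = y - alpha*grad = 0.6919
  prox(v) = soft_thresh(0.6919, 0.0415) = 0.6505
Iteration 3: beta = 0.5, y = 0.6505 + 0.5*(0.6505 - 1.0434) = 0.454
  grad(y) = -0.46, v = y - alpha*grad = 0.4754
  prox(v) = soft_thresh(0.4754, 0.0415) = 0.434
f(x_3) = 5*0.434^2 - 5*0.434 + 0.89*|0.434| = -0.842


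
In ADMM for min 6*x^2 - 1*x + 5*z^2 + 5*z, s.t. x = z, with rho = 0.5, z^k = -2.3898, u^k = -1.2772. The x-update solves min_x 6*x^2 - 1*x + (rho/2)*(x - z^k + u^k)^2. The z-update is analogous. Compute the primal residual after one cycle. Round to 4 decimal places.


ADMM iteration with rho = 0.5, z^k = -2.3898, u^k = -1.2772
Step 1: x-update.
Minimize 6*x^2 - 1*x + (0.5/2)*(x + 2.3898 - 1.2772)^2
FOC: (2*6 + 0.5)*x = 1 + 0.5*(-2.3898 + 1.2772)
x^{k+1} = 0.0355
Step 2: z-update.
Minimize 5*z^2 + 5*z + (0.5/2)*(0.0355 - z - 1.2772)^2
FOC: (2*5 + 0.5)*z = -5 + 0.5*(0.0355 - 1.2772)
z^{k+1} = -0.5353
Step 3: u-update.
u^{k+1} = -1.2772 + 0.0355 + 0.5353 = -0.7064
Step 4: Primal residual = |0.0355 + 0.5353| = 0.5708


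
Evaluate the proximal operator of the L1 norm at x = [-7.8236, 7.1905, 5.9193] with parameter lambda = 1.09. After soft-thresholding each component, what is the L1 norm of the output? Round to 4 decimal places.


Soft-thresholding with lambda = 1.09:
prox(-7.8236) = sign(-7.8236)*max(|-7.8236| - 1.09, 0) = -6.7336
prox(7.1905) = sign(7.1905)*max(|7.1905| - 1.09, 0) = 6.1005
prox(5.9193) = sign(5.9193)*max(|5.9193| - 1.09, 0) = 4.8293
prox(x) = [-6.7336, 6.1005, 4.8293]
||prox(x)||_1 = 6.7336 + 6.1005 + 4.8293 = 17.6634


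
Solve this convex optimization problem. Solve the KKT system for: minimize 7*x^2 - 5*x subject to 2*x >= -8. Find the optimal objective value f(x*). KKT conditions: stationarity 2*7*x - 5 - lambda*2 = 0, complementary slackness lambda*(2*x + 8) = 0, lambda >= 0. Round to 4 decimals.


Step 1: Try lambda = 0 (constraint inactive).
Stationarity: 2*7*x - 5 = 0
x* = 5/(2*7) = 5/14 = 0.3571 (rounded; the exact value 5/14 is used below)
Check constraint: 2*0.3571 = 0.7142 >= -8 -- satisfied.
Step 2: Compute optimal value.
f(x*) = 7*(5/14)^2 - 5*(5/14) = -0.8929


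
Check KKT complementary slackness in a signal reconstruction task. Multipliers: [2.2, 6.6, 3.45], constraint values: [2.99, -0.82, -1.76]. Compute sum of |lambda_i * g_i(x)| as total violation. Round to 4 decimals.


KKT complementary slackness check:
lambda_1 * g_1 = 2.2 * 2.99 = 6.578
lambda_2 * g_2 = 6.6 * -0.82 = -5.412
lambda_3 * g_3 = 3.45 * -1.76 = -6.072
Total violation = 6.578 + 5.412 + 6.072 = 18.062


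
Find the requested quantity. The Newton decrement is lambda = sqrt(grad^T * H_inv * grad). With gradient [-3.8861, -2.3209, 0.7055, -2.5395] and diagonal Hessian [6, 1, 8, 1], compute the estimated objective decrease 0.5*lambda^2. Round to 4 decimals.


Step 1: H is diagonal, so H^(-1) * g = [-0.6477, -2.3209, 0.0882, -2.5395].
Step 2: g^T H^(-1) g = sum_i g_i^2 / H_ii
  = (-3.8861)^2/6 + (-2.3209)^2/1 + (0.7055)^2/8 + (-2.5395)^2/1
  = 2.517 + 5.3866 + 0.0622 + 6.4491 = 14.4148
Step 3: Objective decrease = 0.5 * g^T H^(-1) g = 7.2074


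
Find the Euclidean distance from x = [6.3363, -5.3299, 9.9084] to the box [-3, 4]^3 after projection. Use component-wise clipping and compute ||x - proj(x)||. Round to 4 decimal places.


Project each component onto [-3, 4].
clip(6.3363) = 4.0, clip(-5.3299) = -3.0, clip(9.9084) = 4.0
Projection = [4.0, -3.0, 4.0]
Squared diffs: [5.4583, 5.4284, 34.9092]
Distance = sqrt(45.7959) = 6.7673


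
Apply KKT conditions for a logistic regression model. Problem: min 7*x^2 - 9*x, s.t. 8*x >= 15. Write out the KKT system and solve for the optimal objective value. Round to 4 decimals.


Step 1: Try lambda = 0 (constraint inactive).
x_unc = 9/(2*7) = 0.6429
Check: 8*0.6429 = 5.1432 < 15 -- violated!
Step 2: Constraint must be active: 8*x = 15
x* = 15/8 = 1.875
lambda = (2*7*1.875 - 9)/8 = 2.1563
Step 3: Compute optimal value.
f(x*) = 7*1.875^2 - 9*1.875 = 7.7344


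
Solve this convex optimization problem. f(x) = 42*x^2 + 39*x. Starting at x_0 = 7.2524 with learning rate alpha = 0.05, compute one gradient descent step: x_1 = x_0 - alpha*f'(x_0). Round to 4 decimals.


We compute the gradient at x_0 and apply the update.
f'(x) = 84*x + 39
f'(7.2524) = 84*7.2524 + 39 = 648.2016
x_1 = 7.2524 - 0.05*648.2016 = -25.1577


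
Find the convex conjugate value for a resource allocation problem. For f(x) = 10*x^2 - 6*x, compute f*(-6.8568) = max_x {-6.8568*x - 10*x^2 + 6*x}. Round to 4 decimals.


f*(y) = sup_x {y*x - a*x^2 - b*x} = sup_x {(y-b)*x - a*x^2}
FOC: (y - b) - 2a*x = 0 => x* = (y - b)/(2a)
x* = (-6.8568 + 6)/(2*10) = -0.0428
f*(-6.8568) = (y-b)^2/(4a) = (-6.8568 + 6)^2/(4*10)
= 0.7341/40 = 0.0184


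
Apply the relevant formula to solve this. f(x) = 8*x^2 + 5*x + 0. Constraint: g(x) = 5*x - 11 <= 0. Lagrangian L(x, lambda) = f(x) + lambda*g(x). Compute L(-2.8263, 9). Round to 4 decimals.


Step 1: Evaluate f(x).
f(-2.8263) = 8*(-2.8263)^2 + 5*(-2.8263) + 0 = 49.7723
Step 2: Evaluate g(x).
g(-2.8263) = 5*-2.8263 - 11 = -25.1315
Step 3: Compute Lagrangian.
L = 49.7723 + 9*-25.1315 = -176.4112


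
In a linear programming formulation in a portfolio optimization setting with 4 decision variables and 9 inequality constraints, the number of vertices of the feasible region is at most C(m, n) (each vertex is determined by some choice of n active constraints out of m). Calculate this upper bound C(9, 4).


Each vertex corresponds to some choice of n active constraints out of m, so the number of vertices is at most C(m, n) = m! / (n!(m-n)!).
m = 9, n = 4
Numerator: 9 * 8 * 7 * 6
Denominator: 4! = 24
C(9, 4) = 126


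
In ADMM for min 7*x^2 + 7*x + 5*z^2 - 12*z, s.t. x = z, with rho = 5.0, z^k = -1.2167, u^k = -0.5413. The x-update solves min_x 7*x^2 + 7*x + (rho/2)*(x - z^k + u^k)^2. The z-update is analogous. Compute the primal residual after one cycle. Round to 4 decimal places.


ADMM iteration with rho = 5.0, z^k = -1.2167, u^k = -0.5413
Step 1: x-update.
Minimize 7*x^2 + 7*x + (5.0/2)*(x + 1.2167 - 0.5413)^2
FOC: (2*7 + 5.0)*x = -7 + 5.0*(-1.2167 + 0.5413)
x^{k+1} = -0.5462
Step 2: z-update.
Minimize 5*z^2 - 12*z + (5.0/2)*(-0.5462 - z - 0.5413)^2
FOC: (2*5 + 5.0)*z = 12 + 5.0*(-0.5462 - 0.5413)
z^{k+1} = 0.4375
Step 3: u-update.
u^{k+1} = -0.5413 - 0.5462 - 0.4375 = -1.525
Step 4: Primal residual = |-0.5462 - 0.4375| = 0.9837


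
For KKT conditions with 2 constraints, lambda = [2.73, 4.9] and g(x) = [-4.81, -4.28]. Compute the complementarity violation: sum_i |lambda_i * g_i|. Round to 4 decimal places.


KKT complementary slackness check:
lambda_1 * g_1 = 2.73 * -4.81 = -13.1313
lambda_2 * g_2 = 4.9 * -4.28 = -20.972
Total violation = 13.1313 + 20.972 = 34.1033


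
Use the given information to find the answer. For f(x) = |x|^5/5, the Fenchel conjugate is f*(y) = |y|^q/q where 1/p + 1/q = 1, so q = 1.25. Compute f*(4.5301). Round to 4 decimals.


The conjugate exponent q satisfies 1/p + 1/q = 1.
p = 5, so q = 5/(5 - 1) = 1.25
|y|^q = 4.5301^1.25 = 6.609
f*(4.5301) = 6.609 / 1.25 = 5.2872


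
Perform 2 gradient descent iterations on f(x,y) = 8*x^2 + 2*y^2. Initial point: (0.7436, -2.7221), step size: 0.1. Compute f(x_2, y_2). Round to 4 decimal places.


Gradient descent on f(x,y) = 8*x^2 + 2*y^2.
Starting point: (0.7436, -2.7221), alpha = 0.1
Step 1: grad_x = 2*8*0.7436 = 11.8976, grad_y = 2*2*-2.7221 = -10.8884
  x_1 = 0.7436 - 0.1*11.8976 = -0.4462
  y_1 = -2.7221 - 0.1*-10.8884 = -1.6333
Step 2: grad_x = 2*8*-0.4462 = -7.1386, grad_y = 2*2*-1.6333 = -6.533
  x_2 = -0.4462 - 0.1*-7.1386 = 0.2677
  y_2 = -1.6333 - 0.1*-6.533 = -0.98
f(0.2677, -0.98) = 8*0.2677^2 + 2*(-0.98)^2 = 2.4939


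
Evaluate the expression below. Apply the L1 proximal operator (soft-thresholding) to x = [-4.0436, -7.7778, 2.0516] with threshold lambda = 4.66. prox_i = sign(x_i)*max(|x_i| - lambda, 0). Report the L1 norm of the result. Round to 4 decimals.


Soft-thresholding with lambda = 4.66:
prox(-4.0436) = sign(-4.0436)*max(|-4.0436| - 4.66, 0) = 0.0
prox(-7.7778) = sign(-7.7778)*max(|-7.7778| - 4.66, 0) = -3.1178
prox(2.0516) = sign(2.0516)*max(|2.0516| - 4.66, 0) = 0.0
prox(x) = [0.0, -3.1178, 0.0]
||prox(x)||_1 = 0.0 + 3.1178 + 0.0 = 3.1178


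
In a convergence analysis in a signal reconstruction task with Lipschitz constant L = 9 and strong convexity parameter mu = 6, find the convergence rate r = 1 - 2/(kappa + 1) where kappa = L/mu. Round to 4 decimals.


Step 1: Compute the condition number.
kappa = L/mu = 9/6 = 1.5
Step 2: Compute the convergence rate.
r = 1 - 2/(kappa + 1) = 1 - 2*mu/(L + mu) = (L - mu)/(L + mu) = 3/15 = 0.2


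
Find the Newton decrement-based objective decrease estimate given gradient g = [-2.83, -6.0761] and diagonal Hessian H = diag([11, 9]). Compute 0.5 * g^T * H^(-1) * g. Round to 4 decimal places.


Step 1: H is diagonal, so H^(-1) * g = [-0.2573, -0.6751].
Step 2: g^T H^(-1) g = sum_i g_i^2 / H_ii
  = (-2.83)^2/11 + (-6.0761)^2/9
  = 0.7281 + 4.1021 = 4.8302
Step 3: Objective decrease = 0.5 * g^T H^(-1) g = 2.4151


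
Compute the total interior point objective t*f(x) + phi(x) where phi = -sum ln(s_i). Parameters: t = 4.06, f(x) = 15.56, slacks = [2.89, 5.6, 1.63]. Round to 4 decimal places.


Step 1: Compute log-barrier.
ln values: [1.0613, 1.7228, 0.4886]
phi = -(1.0613 + 1.7228 + 0.4886) = -3.2726
Step 2: Compute augmented objective.
t*f(x) = 4.06*15.56 = 63.1736
Total = 63.1736 - 3.2726 = 59.901


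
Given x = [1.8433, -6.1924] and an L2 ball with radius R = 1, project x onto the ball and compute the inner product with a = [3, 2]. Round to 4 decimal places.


Step 1: Compute ||x|| (intermediates to 6 decimals).
||x|| = sqrt(1.8433^2 + (-6.1924)^2) = 6.460927
Step 2: Project.
Since ||x|| > R, scale = R/||x|| = 1/6.460927 = 0.154777, proj(x) = scale * x
proj(x) = [0.2853, -0.958441]
Step 3: Dot product.
a^T * proj(x) = 3*0.2853 + 2*(-0.958441) = -1.061


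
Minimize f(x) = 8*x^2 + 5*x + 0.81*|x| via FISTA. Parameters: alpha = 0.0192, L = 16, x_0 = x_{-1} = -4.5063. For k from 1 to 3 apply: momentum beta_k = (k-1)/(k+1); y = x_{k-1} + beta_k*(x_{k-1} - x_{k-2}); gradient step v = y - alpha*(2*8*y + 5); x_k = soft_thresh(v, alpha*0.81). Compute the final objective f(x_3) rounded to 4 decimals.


FISTA on f(x) = 8*x^2 + 5*x + 0.81*|x|
L = 16, alpha = 0.0192
Iteration 1: beta = 0.0, y = -4.5063 + 0.0*(-4.5063 + 4.5063) = -4.5063
  grad(y) = -67.1008, v = y - alpha*grad = -3.218
  prox(v) = soft_thresh(-3.218, 0.0156) = -3.2024
Iteration 2: beta = 0.3333, y = -3.2024 + 0.3333*(-3.2024 + 4.5063) = -2.7678
  grad(y) = -39.2845, v = y - alpha*grad = -2.0135
  prox(v) = soft_thresh(-2.0135, 0.0156) = -1.998
Iteration 3: beta = 0.5, y = -1.998 + 0.5*(-1.998 + 3.2024) = -1.3957
  grad(y) = -17.3319, v = y - alpha*grad = -1.063
  prox(v) = soft_thresh(-1.063, 0.0156) = -1.0474
f(x_3) = 8*(-1.0474)^2 + 5*(-1.0474) + 0.81*|-1.0474| = 4.388


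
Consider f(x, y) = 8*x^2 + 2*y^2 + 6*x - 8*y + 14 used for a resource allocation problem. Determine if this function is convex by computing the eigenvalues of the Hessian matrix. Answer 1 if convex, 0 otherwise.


The Hessian of f(x,y) = 8*x^2 + 2*y^2 + 6*x - 8*y + 14 is:
H = [[16, 0], [0, 4]]
Trace = 16 + 4 = 20
Determinant = 16*4 - (0)^2 = 64
Discriminant = (20)^2 - 4*64 = 144.0
Eigenvalues: lambda_1 = 4.0, lambda_2 = 16.0
The function is convex.

1


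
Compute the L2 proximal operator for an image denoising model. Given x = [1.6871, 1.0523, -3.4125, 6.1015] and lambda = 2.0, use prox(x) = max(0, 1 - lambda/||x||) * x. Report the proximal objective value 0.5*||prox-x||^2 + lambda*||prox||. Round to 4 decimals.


Step 1: Compute ||x||.
||x|| = 7.2682
Step 2: Compute scaling factor.
scale = max(0, 1 - 2.0/7.2682) = 0.7248
Step 3: prox(x) = [1.2229, 0.7627, -2.4735, 4.4225]
||prox(x)|| = 5.2682
Step 4: Proximal objective.
0.5*||prox-x||^2 = 2.0
lambda*||prox|| = 10.5364
Total = 12.5365


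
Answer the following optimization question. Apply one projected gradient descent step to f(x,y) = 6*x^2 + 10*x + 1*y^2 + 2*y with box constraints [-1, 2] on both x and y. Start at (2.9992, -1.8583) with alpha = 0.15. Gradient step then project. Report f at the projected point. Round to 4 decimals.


Step 1: Compute gradient at (2.9992, -1.8583).
grad_x = 2*6*2.9992 + 10 = 45.9904
grad_y = 2*1*-1.8583 + 2 = -1.7166
Step 2: Gradient step.
x_raw = 2.9992 - 0.15*45.9904 = -3.8994
y_raw = -1.8583 - 0.15*-1.7166 = -1.6008
Step 3: Project onto [-1, 2].
x_proj = clip(-3.8994) = -1.0
y_proj = clip(-1.6008) = -1.0
Step 4: Evaluate f.
f(-1.0, -1.0) = -5.0


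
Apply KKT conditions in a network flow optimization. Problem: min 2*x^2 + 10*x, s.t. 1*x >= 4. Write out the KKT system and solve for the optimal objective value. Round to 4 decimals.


Step 1: Try lambda = 0 (constraint inactive).
x_unc = -10/(2*2) = -2.5
Check: 1*-2.5 = -2.5 < 4 -- violated!
Step 2: Constraint must be active: 1*x = 4
x* = 4/1 = 4.0
lambda = (2*2*4.0 + 10)/1 = 26.0
Step 3: Compute optimal value.
f(x*) = 2*4.0^2 + 10*4.0 = 72.0


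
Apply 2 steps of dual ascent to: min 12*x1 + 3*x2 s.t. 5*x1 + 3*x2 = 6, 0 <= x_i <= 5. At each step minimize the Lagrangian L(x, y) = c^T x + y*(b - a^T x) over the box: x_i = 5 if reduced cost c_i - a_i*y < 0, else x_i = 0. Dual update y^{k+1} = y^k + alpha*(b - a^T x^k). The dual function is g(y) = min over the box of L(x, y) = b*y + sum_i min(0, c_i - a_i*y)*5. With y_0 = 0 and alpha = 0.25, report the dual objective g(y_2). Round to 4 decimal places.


Dual ascent for LP: min 12*x1 + 3*x2, 5*x1 + 3*x2 = 6, 0 <= x_i <= 5
Step 1: y^k = 0.0, reduced costs: (12.0, 3.0)
  x^k = (0.0, 0.0), subgradient = b - a^T x = 6.0
  y^{k+1} = 0.0 + 0.25*6.0 = 1.5
Step 2: y^k = 1.5, reduced costs: (4.5, -1.5)
  x^k = (0.0, 5.0), subgradient = b - a^T x = -9.0
  y^{k+1} = 1.5 + 0.25*-9.0 = -0.75
Dual objective at y_2 = -0.75: reduced costs (15.75, 5.25), box minimizer x = (0.0, 0.0)
g(y_2) = b*y + (c1 - a1*y)*x1 + (c2 - a2*y)*x2 = 6*(-0.75) + 15.75*0.0 + 5.25*0.0 = -4.5 + 0.0 + 0.0 = -4.5


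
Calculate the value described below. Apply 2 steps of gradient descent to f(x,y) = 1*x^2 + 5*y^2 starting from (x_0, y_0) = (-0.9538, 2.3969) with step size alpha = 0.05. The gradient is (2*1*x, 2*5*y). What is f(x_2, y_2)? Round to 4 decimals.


Gradient descent on f(x,y) = 1*x^2 + 5*y^2.
Starting point: (-0.9538, 2.3969), alpha = 0.05
Step 1: grad_x = 2*1*-0.9538 = -1.9076, grad_y = 2*5*2.3969 = 23.969
  x_1 = -0.9538 - 0.05*-1.9076 = -0.8584
  y_1 = 2.3969 - 0.05*23.969 = 1.1985
Step 2: grad_x = 2*1*-0.8584 = -1.7168, grad_y = 2*5*1.1985 = 11.9845
  x_2 = -0.8584 - 0.05*-1.7168 = -0.7726
  y_2 = 1.1985 - 0.05*11.9845 = 0.5992
f(-0.7726, 0.5992) = 1*(-0.7726)^2 + 5*0.5992^2 = 2.3922


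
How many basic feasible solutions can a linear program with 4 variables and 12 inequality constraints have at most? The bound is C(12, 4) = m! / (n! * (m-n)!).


Each vertex corresponds to some choice of n active constraints out of m, so the number of vertices is at most C(m, n) = m! / (n!(m-n)!).
m = 12, n = 4
Numerator: 12 * 11 * 10 * 9
Denominator: 4! = 24
C(12, 4) = 495


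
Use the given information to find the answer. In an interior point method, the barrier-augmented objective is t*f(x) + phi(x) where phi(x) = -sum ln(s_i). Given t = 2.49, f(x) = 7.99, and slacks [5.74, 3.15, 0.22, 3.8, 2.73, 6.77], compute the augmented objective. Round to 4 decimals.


Step 1: Compute log-barrier.
ln values: [1.7475, 1.1474, -1.5141, 1.335, 1.0043, 1.9125]
phi = -(1.7475 + 1.1474 - 1.5141 + 1.335 + 1.0043 + 1.9125) = -5.6325
Step 2: Compute augmented objective.
t*f(x) = 2.49*7.99 = 19.8951
Total = 19.8951 - 5.6325 = 14.2626


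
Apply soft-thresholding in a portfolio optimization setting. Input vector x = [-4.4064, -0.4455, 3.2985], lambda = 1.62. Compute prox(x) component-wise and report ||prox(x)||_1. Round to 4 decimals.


Soft-thresholding with lambda = 1.62:
prox(-4.4064) = sign(-4.4064)*max(|-4.4064| - 1.62, 0) = -2.7864
prox(-0.4455) = sign(-0.4455)*max(|-0.4455| - 1.62, 0) = 0.0
prox(3.2985) = sign(3.2985)*max(|3.2985| - 1.62, 0) = 1.6785
prox(x) = [-2.7864, 0.0, 1.6785]
||prox(x)||_1 = 2.7864 + 0.0 + 1.6785 = 4.4649


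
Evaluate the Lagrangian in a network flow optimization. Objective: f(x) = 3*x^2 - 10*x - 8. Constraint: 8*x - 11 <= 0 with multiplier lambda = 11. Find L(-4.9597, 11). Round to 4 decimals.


Step 1: Evaluate f(x).
f(-4.9597) = 3*(-4.9597)^2 - 10*(-4.9597) - 8 = 115.3929
Step 2: Evaluate g(x).
g(-4.9597) = 8*-4.9597 - 11 = -50.6776
Step 3: Compute Lagrangian.
L = 115.3929 + 11*-50.6776 = -442.0607


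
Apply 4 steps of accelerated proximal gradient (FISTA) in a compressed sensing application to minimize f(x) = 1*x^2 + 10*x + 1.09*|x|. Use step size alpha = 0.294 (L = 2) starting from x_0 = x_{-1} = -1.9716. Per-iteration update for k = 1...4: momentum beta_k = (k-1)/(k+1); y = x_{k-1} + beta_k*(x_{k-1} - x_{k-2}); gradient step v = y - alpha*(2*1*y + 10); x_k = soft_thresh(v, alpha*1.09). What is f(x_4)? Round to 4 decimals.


FISTA on f(x) = 1*x^2 + 10*x + 1.09*|x|
L = 2, alpha = 0.294
Iteration 1: beta = 0.0, y = -1.9716 + 0.0*(-1.9716 + 1.9716) = -1.9716
  grad(y) = 6.0568, v = y - alpha*grad = -3.7523
  prox(v) = soft_thresh(-3.7523, 0.3205) = -3.4318
Iteration 2: beta = 0.3333, y = -3.4318 + 0.3333*(-3.4318 + 1.9716) = -3.9186
  grad(y) = 2.1628, v = y - alpha*grad = -4.5545
  prox(v) = soft_thresh(-4.5545, 0.3205) = -4.234
Iteration 3: beta = 0.5, y = -4.234 + 0.5*(-4.234 + 3.4318) = -4.6351
  grad(y) = 0.7298, v = y - alpha*grad = -4.8497
  prox(v) = soft_thresh(-4.8497, 0.3205) = -4.5292
Iteration 4: beta = 0.6, y = -4.5292 + 0.6*(-4.5292 + 4.234) = -4.7063
  grad(y) = 0.5874, v = y - alpha*grad = -4.879
  prox(v) = soft_thresh(-4.879, 0.3205) = -4.5585
f(x_4) = 1*(-4.5585)^2 + 10*(-4.5585) + 1.09*|-4.5585| = -19.8363


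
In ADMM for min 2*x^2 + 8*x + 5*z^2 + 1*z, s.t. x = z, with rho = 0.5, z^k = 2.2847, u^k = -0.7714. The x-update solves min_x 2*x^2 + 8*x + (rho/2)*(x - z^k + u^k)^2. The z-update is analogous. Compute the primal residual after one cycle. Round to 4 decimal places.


ADMM iteration with rho = 0.5, z^k = 2.2847, u^k = -0.7714
Step 1: x-update.
Minimize 2*x^2 + 8*x + (0.5/2)*(x - 2.2847 - 0.7714)^2
FOC: (2*2 + 0.5)*x = -8 + 0.5*(2.2847 + 0.7714)
x^{k+1} = -1.4382
Step 2: z-update.
Minimize 5*z^2 + 1*z + (0.5/2)*(-1.4382 - z - 0.7714)^2
FOC: (2*5 + 0.5)*z = -1 + 0.5*(-1.4382 - 0.7714)
z^{k+1} = -0.2005
Step 3: u-update.
u^{k+1} = -0.7714 - 1.4382 + 0.2005 = -2.0092
Step 4: Primal residual = |-1.4382 + 0.2005| = 1.2378


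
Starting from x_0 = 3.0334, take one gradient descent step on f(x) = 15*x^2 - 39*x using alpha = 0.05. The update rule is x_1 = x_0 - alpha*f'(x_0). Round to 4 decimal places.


We compute the gradient at x_0 and apply the update.
f'(x) = 30*x - 39
f'(3.0334) = 30*3.0334 - 39 = 52.002
x_1 = 3.0334 - 0.05*52.002 = 0.4333


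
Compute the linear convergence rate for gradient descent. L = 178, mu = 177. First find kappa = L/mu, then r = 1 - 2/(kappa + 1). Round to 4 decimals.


Step 1: Compute the condition number.
kappa = L/mu = 178/177 = 1.0056
Step 2: Compute the convergence rate.
r = 1 - 2/(kappa + 1) = 1 - 2*mu/(L + mu) = (L - mu)/(L + mu) = 1/355 = 0.0028


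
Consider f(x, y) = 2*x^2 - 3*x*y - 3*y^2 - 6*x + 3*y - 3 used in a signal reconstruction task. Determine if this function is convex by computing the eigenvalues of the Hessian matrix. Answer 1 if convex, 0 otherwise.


The Hessian of f(x,y) = 2*x^2 - 3*x*y - 3*y^2 - 6*x + 3*y - 3 is:
H = [[4, -3], [-3, -6]]
Trace = 4 - 6 = -2
Determinant = 4*-6 - (-3)^2 = -33
Discriminant = (-2)^2 - 4*-33 = 136.0
Eigenvalues: lambda_1 = -6.831, lambda_2 = 4.831
The function is not convex.

0


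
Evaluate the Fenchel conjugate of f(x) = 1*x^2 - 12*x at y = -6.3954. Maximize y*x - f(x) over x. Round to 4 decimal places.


f*(y) = sup_x {y*x - a*x^2 - b*x} = sup_x {(y-b)*x - a*x^2}
FOC: (y - b) - 2a*x = 0 => x* = (y - b)/(2a)
x* = (-6.3954 + 12)/(2*1) = 2.8023
f*(-6.3954) = (y-b)^2/(4a) = (-6.3954 + 12)^2/(4*1)
= 31.4115/4 = 7.8529


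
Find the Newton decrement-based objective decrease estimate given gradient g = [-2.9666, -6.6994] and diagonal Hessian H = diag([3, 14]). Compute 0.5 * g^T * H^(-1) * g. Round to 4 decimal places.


Step 1: H is diagonal, so H^(-1) * g = [-0.9889, -0.4785].
Step 2: g^T H^(-1) g = sum_i g_i^2 / H_ii
  = (-2.9666)^2/3 + (-6.6994)^2/14
  = 2.9336 + 3.2059 = 6.1394
Step 3: Objective decrease = 0.5 * g^T H^(-1) g = 3.0697


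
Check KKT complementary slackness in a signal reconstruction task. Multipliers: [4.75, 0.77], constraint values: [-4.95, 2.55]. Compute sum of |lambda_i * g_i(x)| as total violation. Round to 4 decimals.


KKT complementary slackness check:
lambda_1 * g_1 = 4.75 * -4.95 = -23.5125
lambda_2 * g_2 = 0.77 * 2.55 = 1.9635
Total violation = 23.5125 + 1.9635 = 25.476


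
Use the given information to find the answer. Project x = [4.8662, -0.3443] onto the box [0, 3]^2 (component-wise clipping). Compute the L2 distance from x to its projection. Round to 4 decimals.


Project each component onto [0, 3].
clip(4.8662) = 3.0, clip(-0.3443) = 0.0
Projection = [3.0, 0.0]
Squared diffs: [3.4827, 0.1185]
Distance = sqrt(3.6012) = 1.8977


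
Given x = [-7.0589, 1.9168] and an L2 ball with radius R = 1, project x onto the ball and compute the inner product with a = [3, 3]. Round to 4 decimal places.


Step 1: Compute ||x|| (intermediates to 6 decimals).
||x|| = sqrt((-7.0589)^2 + 1.9168^2) = 7.314519
Step 2: Project.
Since ||x|| > R, scale = R/||x|| = 1/7.314519 = 0.136714, proj(x) = scale * x
proj(x) = [-0.96505, 0.262053]
Step 3: Dot product.
a^T * proj(x) = 3*(-0.96505) + 3*0.262053 = -2.109


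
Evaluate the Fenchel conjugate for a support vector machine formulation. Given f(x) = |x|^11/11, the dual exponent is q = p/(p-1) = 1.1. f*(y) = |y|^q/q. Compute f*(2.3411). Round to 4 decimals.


The conjugate exponent q satisfies 1/p + 1/q = 1.
p = 11, so q = 11/(11 - 1) = 1.1
|y|^q = 2.3411^1.1 = 2.549
f*(2.3411) = 2.549 / 1.1 = 2.3172


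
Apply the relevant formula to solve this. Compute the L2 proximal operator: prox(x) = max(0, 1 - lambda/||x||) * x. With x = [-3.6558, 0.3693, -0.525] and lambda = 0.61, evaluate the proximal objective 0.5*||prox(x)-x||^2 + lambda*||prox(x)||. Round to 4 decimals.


Step 1: Compute ||x||.
||x|| = 3.7117
Step 2: Compute scaling factor.
scale = max(0, 1 - 0.61/3.7117) = 0.8357
Step 3: prox(x) = [-3.055, 0.3086, -0.4387]
||prox(x)|| = 3.1017
Step 4: Proximal objective.
0.5*||prox-x||^2 = 0.1861
lambda*||prox|| = 1.892
Total = 2.0781
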